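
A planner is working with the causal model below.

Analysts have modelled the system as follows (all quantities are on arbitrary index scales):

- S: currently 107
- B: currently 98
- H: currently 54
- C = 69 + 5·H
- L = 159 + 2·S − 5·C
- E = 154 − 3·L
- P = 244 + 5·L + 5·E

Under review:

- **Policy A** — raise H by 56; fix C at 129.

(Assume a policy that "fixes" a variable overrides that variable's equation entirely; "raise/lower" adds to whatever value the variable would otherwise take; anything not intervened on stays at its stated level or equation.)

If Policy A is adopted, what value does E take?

970

Policy A (H + 56, C := 129):
  S = 107
  H = 54 + 56 = 110
  C = 129
  L = 159 + 2·107 − 5·129 = -272
  E = 154 − 3·(-272) = 970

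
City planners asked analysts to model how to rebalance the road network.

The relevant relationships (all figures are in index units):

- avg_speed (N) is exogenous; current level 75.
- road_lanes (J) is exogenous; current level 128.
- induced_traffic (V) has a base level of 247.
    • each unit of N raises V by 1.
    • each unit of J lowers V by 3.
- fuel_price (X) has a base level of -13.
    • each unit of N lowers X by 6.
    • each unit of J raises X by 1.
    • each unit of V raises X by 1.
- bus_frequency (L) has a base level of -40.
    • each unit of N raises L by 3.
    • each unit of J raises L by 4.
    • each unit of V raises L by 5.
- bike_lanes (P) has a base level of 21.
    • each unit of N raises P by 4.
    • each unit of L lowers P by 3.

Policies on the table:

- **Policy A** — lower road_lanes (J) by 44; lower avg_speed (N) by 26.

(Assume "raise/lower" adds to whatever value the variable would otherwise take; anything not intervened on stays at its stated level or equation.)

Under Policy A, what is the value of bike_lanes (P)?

Policy A (J − 44, N − 26):
  N = 75 − 26 = 49
  J = 128 − 44 = 84
  V = 247 + 49 − 3·84 = 44
  L = -40 + 3·49 + 4·84 + 5·44 = 663
  P = 21 + 4·49 − 3·663 = -1772

-1772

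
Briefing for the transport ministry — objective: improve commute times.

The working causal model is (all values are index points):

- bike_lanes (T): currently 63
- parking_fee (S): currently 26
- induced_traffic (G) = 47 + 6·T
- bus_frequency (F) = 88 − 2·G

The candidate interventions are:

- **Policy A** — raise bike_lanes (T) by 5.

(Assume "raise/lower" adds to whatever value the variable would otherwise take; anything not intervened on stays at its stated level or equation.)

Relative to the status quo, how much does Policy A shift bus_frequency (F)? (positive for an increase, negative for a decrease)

-60

Baseline:
  T = 63
  G = 47 + 6·63 = 425
  F = 88 − 2·425 = -762
Policy A (T + 5):
  T = 63 + 5 = 68
  G = 47 + 6·68 = 455
  F = 88 − 2·455 = -822
Change in F: -822 − (-762) = -60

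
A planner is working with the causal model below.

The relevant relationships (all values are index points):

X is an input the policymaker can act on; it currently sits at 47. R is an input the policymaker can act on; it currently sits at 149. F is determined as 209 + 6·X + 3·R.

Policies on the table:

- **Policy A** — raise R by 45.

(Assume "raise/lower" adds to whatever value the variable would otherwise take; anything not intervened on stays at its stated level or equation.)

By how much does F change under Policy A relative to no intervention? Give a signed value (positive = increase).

Baseline:
  X = 47
  R = 149
  F = 209 + 6·47 + 3·149 = 938
Policy A (R + 45):
  X = 47
  R = 149 + 45 = 194
  F = 209 + 6·47 + 3·194 = 1073
Change in F: 1073 − 938 = 135

135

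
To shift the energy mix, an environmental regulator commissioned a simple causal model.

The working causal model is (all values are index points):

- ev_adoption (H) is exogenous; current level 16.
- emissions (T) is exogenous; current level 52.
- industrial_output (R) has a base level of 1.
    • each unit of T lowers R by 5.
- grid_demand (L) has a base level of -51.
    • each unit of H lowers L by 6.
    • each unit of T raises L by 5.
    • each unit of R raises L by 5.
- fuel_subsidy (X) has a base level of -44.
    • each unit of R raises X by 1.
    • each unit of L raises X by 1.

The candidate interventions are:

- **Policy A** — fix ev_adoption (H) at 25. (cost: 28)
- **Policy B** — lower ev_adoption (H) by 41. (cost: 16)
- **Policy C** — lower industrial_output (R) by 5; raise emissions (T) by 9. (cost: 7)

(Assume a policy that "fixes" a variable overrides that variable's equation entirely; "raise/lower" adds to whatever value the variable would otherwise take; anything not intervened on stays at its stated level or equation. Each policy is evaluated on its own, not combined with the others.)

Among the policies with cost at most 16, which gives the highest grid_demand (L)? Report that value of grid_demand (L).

Policy B (H − 41):
  H = 16 − 41 = -25
  T = 52
  R = 1 − 5·52 = -259
  L = -51 − 6·(-25) + 5·52 + 5·(-259) = -936
Policy C (R − 5, T + 9):
  H = 16
  T = 52 + 9 = 61
  R = 1 − 5·61 (−5 from intervention) = -309
  L = -51 − 6·16 + 5·61 + 5·(-309) = -1387
Comparing — Policy B: L=-936, Policy C: L=-1387. Highest is -936 (Policy B).

-936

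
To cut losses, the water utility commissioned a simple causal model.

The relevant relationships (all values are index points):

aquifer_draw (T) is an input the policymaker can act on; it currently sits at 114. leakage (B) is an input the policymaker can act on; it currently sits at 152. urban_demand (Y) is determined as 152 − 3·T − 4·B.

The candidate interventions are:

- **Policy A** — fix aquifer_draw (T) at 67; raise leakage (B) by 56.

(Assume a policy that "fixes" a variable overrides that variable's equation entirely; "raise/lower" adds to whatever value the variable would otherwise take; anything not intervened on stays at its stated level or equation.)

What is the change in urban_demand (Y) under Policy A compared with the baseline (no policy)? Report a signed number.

Baseline:
  T = 114
  B = 152
  Y = 152 − 3·114 − 4·152 = -798
Policy A (T := 67, B + 56):
  T = 67
  B = 152 + 56 = 208
  Y = 152 − 3·67 − 4·208 = -881
Change in Y: -881 − (-798) = -83

-83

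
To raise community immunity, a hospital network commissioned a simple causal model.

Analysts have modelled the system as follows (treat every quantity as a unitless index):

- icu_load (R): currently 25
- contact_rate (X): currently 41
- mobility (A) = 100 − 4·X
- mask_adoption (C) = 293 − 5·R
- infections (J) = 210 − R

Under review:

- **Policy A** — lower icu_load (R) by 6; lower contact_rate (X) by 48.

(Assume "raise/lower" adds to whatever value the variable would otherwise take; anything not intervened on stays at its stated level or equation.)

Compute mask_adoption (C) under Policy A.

Policy A (R − 6, X − 48):
  R = 25 − 6 = 19
  C = 293 − 5·19 = 198

198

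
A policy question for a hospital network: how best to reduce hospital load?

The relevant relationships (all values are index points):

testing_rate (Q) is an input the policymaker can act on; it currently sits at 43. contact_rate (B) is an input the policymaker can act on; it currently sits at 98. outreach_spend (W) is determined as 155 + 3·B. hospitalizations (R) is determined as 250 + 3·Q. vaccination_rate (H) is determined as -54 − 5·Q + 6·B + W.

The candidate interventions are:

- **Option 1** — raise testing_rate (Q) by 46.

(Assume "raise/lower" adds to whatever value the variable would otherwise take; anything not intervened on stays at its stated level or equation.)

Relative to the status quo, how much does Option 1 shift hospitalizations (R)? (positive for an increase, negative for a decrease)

Baseline:
  Q = 43
  R = 250 + 3·43 = 379
Option 1 (Q + 46):
  Q = 43 + 46 = 89
  R = 250 + 3·89 = 517
Change in R: 517 − 379 = 138

138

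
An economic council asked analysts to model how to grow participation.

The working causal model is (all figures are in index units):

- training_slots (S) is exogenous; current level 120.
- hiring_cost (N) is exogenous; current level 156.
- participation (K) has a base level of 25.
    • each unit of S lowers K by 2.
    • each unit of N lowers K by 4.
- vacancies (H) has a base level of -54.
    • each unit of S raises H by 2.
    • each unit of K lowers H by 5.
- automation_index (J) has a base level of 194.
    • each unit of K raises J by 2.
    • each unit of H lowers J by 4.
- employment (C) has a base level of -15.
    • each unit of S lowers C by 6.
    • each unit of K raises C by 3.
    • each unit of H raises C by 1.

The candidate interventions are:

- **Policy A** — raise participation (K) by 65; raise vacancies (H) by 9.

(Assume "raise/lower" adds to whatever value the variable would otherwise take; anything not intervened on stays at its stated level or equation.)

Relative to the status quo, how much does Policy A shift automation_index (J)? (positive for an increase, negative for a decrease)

1394

Baseline:
  S = 120
  N = 156
  K = 25 − 2·120 − 4·156 = -839
  H = -54 + 2·120 − 5·(-839) = 4381
  J = 194 + 2·(-839) − 4·4381 = -19008
Policy A (K + 65, H + 9):
  S = 120
  N = 156
  K = 25 − 2·120 − 4·156 (+65 from intervention) = -774
  H = -54 + 2·120 − 5·(-774) (+9 from intervention) = 4065
  J = 194 + 2·(-774) − 4·4065 = -17614
Change in J: -17614 − (-19008) = 1394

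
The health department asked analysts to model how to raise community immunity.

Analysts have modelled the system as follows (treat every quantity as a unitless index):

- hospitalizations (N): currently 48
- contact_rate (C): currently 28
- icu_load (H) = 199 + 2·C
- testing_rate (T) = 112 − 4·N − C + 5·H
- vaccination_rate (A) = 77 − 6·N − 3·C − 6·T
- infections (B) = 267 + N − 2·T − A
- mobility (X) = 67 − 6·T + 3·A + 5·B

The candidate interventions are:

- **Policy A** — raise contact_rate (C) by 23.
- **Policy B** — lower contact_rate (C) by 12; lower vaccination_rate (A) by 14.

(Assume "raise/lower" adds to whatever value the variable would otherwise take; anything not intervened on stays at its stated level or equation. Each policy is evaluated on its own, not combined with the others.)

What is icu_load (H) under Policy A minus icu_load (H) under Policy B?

70

Policy A (C + 23):
  C = 28 + 23 = 51
  H = 199 + 2·51 = 301
Policy B (C − 12, A − 14):
  C = 28 − 12 = 16
  H = 199 + 2·16 = 231
H: 301 − 231 = 70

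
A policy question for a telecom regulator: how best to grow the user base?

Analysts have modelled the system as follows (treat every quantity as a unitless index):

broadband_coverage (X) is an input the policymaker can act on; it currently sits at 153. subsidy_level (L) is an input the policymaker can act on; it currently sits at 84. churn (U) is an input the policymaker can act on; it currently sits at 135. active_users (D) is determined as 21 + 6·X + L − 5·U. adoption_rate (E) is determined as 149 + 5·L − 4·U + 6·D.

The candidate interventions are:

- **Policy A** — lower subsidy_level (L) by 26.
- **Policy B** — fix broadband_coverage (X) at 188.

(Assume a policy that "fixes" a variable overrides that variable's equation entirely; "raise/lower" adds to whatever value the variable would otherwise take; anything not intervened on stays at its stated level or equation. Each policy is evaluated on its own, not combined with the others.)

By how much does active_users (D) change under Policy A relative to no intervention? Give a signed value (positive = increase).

-26

Baseline:
  X = 153
  L = 84
  U = 135
  D = 21 + 6·153 + 84 − 5·135 = 348
Policy A (L − 26):
  X = 153
  L = 84 − 26 = 58
  U = 135
  D = 21 + 6·153 + 58 − 5·135 = 322
Change in D: 322 − 348 = -26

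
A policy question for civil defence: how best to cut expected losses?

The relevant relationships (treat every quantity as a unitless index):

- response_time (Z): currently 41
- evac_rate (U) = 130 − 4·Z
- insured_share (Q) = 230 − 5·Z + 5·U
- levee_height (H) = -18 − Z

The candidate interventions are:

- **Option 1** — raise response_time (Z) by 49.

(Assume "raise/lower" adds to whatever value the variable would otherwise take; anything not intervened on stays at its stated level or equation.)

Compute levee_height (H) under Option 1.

Option 1 (Z + 49):
  Z = 41 + 49 = 90
  H = -18 − 90 = -108

-108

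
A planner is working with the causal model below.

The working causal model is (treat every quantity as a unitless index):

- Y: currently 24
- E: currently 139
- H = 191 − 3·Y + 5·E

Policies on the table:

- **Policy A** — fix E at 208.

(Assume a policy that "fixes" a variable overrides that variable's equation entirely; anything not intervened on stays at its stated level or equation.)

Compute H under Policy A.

Policy A (E := 208):
  Y = 24
  E = 208
  H = 191 − 3·24 + 5·208 = 1159

1159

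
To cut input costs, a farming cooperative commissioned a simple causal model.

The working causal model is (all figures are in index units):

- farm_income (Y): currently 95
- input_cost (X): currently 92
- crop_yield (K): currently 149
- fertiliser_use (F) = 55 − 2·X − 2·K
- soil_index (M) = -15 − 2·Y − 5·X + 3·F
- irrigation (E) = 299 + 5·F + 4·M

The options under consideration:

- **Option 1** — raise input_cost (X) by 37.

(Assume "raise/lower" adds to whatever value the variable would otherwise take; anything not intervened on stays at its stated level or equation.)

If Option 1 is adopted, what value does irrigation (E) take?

Option 1 (X + 37):
  Y = 95
  X = 92 + 37 = 129
  K = 149
  F = 55 − 2·129 − 2·149 = -501
  M = -15 − 2·95 − 5·129 + 3·(-501) = -2353
  E = 299 + 5·(-501) + 4·(-2353) = -11618

-11618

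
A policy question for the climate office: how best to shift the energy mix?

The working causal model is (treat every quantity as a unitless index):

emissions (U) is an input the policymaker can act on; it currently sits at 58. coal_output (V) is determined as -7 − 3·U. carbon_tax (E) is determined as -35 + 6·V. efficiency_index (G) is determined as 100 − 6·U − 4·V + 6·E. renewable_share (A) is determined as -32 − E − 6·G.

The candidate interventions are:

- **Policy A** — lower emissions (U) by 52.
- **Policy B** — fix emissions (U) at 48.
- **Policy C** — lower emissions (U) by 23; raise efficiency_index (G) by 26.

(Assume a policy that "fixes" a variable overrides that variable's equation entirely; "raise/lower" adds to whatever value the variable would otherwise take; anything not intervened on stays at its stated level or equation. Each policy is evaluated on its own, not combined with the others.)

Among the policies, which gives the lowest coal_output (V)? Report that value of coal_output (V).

-151

Policy A (U − 52):
  U = 58 − 52 = 6
  V = -7 − 3·6 = -25
Policy B (U := 48):
  U = 48
  V = -7 − 3·48 = -151
Policy C (U − 23, G + 26):
  U = 58 − 23 = 35
  V = -7 − 3·35 = -112
Comparing — Policy A: V=-25, Policy B: V=-151, Policy C: V=-112. Lowest is -151 (Policy B).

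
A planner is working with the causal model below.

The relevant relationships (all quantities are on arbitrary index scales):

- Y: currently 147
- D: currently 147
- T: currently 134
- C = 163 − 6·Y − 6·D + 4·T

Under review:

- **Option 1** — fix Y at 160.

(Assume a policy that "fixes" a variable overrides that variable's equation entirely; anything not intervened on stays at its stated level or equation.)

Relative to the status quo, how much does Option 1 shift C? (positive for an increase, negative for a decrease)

Baseline:
  Y = 147
  D = 147
  T = 134
  C = 163 − 6·147 − 6·147 + 4·134 = -1065
Option 1 (Y := 160):
  Y = 160
  D = 147
  T = 134
  C = 163 − 6·160 − 6·147 + 4·134 = -1143
Change in C: -1143 − (-1065) = -78

-78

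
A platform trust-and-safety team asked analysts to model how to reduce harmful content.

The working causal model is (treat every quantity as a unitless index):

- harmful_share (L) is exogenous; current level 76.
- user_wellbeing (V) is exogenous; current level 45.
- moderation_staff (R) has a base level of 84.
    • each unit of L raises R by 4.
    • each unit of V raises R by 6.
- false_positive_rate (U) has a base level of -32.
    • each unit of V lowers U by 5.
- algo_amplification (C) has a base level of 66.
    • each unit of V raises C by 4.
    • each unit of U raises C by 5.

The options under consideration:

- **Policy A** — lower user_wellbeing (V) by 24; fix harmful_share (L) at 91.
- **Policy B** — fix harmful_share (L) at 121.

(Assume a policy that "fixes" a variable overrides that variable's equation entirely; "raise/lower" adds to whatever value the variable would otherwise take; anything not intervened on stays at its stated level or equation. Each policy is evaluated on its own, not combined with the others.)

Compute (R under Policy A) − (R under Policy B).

-264

Policy A (V − 24, L := 91):
  L = 91
  V = 45 − 24 = 21
  R = 84 + 4·91 + 6·21 = 574
Policy B (L := 121):
  L = 121
  V = 45
  R = 84 + 4·121 + 6·45 = 838
R: 574 − 838 = -264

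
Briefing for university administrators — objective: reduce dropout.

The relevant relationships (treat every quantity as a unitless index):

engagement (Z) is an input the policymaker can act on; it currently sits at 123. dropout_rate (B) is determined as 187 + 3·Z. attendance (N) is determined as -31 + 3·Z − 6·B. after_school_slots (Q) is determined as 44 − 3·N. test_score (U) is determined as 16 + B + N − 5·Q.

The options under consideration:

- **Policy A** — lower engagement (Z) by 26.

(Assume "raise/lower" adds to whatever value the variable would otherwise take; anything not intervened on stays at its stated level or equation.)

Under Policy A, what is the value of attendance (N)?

-2608

Policy A (Z − 26):
  Z = 123 − 26 = 97
  B = 187 + 3·97 = 478
  N = -31 + 3·97 − 6·478 = -2608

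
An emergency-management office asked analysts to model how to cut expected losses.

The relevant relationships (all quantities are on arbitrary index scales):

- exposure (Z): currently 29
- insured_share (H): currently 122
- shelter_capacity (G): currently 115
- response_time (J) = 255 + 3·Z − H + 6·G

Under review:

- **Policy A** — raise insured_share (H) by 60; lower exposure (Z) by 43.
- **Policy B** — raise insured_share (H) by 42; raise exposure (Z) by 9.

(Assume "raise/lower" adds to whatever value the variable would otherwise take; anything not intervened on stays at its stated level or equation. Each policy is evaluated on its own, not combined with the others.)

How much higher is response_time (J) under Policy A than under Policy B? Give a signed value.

-174

Policy A (H + 60, Z − 43):
  Z = 29 − 43 = -14
  H = 122 + 60 = 182
  G = 115
  J = 255 + 3·(-14) − 182 + 6·115 = 721
Policy B (H + 42, Z + 9):
  Z = 29 + 9 = 38
  H = 122 + 42 = 164
  G = 115
  J = 255 + 3·38 − 164 + 6·115 = 895
J: 721 − 895 = -174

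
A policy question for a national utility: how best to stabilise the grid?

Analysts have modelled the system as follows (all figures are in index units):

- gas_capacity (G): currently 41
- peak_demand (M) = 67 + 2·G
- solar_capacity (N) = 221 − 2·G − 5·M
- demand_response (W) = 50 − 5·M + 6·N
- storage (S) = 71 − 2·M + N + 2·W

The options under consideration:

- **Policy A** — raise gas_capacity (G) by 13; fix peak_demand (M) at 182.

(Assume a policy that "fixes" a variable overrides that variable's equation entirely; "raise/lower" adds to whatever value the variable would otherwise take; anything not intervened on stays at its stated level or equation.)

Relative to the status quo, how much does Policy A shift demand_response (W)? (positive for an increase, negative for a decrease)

-1311

Baseline:
  G = 41
  M = 67 + 2·41 = 149
  N = 221 − 2·41 − 5·149 = -606
  W = 50 − 5·149 + 6·(-606) = -4331
Policy A (G + 13, M := 182):
  G = 41 + 13 = 54
  M = 182
  N = 221 − 2·54 − 5·182 = -797
  W = 50 − 5·182 + 6·(-797) = -5642
Change in W: -5642 − (-4331) = -1311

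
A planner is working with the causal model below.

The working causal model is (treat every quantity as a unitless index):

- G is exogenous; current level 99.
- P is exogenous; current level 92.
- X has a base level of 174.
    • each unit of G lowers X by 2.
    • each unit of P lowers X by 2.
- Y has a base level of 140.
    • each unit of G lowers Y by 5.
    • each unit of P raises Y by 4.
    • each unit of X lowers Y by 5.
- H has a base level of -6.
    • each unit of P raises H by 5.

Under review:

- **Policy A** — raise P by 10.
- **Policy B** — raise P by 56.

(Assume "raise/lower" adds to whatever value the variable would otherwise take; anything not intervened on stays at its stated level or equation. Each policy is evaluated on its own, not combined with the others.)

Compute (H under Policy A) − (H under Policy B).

-230

Policy A (P + 10):
  P = 92 + 10 = 102
  H = -6 + 5·102 = 504
Policy B (P + 56):
  P = 92 + 56 = 148
  H = -6 + 5·148 = 734
H: 504 − 734 = -230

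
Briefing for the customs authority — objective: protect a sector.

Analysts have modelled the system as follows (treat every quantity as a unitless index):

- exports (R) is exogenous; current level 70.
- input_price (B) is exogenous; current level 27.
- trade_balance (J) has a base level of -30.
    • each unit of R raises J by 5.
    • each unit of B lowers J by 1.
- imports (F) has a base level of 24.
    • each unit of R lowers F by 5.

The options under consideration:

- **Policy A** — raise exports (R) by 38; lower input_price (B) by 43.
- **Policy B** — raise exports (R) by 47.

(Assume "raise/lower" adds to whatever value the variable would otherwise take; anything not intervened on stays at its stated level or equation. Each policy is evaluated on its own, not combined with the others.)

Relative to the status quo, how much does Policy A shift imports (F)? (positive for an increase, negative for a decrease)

-190

Baseline:
  R = 70
  F = 24 − 5·70 = -326
Policy A (R + 38, B − 43):
  R = 70 + 38 = 108
  F = 24 − 5·108 = -516
Change in F: -516 − (-326) = -190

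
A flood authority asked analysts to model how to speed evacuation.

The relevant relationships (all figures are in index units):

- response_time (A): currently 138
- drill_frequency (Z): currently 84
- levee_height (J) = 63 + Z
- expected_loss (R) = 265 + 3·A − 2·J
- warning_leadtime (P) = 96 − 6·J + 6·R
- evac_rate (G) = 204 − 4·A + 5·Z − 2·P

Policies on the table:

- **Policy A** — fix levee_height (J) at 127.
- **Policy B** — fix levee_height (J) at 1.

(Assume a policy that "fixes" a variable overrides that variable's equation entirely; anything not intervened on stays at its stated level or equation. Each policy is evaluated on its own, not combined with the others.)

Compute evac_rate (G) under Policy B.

-8232

Policy B (J := 1):
  A = 138
  Z = 84
  J = 1
  R = 265 + 3·138 − 2·1 = 677
  P = 96 − 6·1 + 6·677 = 4152
  G = 204 − 4·138 + 5·84 − 2·4152 = -8232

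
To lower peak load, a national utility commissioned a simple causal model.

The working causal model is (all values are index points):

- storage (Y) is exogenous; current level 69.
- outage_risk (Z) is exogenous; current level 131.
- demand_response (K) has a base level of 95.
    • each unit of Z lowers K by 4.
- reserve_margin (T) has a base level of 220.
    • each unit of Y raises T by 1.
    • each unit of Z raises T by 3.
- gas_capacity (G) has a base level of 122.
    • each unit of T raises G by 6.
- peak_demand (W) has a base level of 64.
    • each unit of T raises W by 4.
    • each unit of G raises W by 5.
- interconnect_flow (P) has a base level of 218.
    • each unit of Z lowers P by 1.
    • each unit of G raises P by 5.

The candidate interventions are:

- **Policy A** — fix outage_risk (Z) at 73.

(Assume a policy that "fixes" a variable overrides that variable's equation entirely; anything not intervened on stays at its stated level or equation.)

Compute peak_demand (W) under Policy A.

17946

Policy A (Z := 73):
  Y = 69
  Z = 73
  T = 220 + 69 + 3·73 = 508
  G = 122 + 6·508 = 3170
  W = 64 + 4·508 + 5·3170 = 17946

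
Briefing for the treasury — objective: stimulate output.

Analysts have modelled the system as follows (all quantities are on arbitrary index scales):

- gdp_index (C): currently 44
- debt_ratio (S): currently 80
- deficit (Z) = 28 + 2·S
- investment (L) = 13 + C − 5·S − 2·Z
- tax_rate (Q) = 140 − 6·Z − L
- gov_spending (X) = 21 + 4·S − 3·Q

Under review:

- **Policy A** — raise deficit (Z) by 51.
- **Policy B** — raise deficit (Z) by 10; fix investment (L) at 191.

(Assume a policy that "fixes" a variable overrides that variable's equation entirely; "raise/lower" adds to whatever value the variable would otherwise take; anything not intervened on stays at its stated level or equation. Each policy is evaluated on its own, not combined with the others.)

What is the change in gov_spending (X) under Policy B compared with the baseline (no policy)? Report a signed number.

Baseline:
  C = 44
  S = 80
  Z = 28 + 2·80 = 188
  L = 13 + 44 − 5·80 − 2·188 = -719
  Q = 140 − 6·188 − (-719) = -269
  X = 21 + 4·80 − 3·(-269) = 1148
Policy B (Z + 10, L := 191):
  C = 44
  S = 80
  Z = 28 + 2·80 (+10 from intervention) = 198
  L = 191
  Q = 140 − 6·198 − 191 = -1239
  X = 21 + 4·80 − 3·(-1239) = 4058
Change in X: 4058 − 1148 = 2910

2910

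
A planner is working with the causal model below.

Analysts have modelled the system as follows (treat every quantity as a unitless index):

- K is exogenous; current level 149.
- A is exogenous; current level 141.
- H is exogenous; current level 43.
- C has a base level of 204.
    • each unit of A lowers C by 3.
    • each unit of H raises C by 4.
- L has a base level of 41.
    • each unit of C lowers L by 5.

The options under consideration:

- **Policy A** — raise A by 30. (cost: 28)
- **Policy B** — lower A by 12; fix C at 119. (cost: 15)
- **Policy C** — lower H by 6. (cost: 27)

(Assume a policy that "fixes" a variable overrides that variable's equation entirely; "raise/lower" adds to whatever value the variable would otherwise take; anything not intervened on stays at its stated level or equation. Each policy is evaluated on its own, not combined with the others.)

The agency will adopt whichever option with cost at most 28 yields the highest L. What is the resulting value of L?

Policy A (A + 30):
  A = 141 + 30 = 171
  H = 43
  C = 204 − 3·171 + 4·43 = -137
  L = 41 − 5·(-137) = 726
Policy B (A − 12, C := 119):
  A = 141 − 12 = 129
  H = 43
  C = 119
  L = 41 − 5·119 = -554
Policy C (H − 6):
  A = 141
  H = 43 − 6 = 37
  C = 204 − 3·141 + 4·37 = -71
  L = 41 − 5·(-71) = 396
Comparing — Policy A: L=726, Policy B: L=-554, Policy C: L=396. Highest is 726 (Policy A).

726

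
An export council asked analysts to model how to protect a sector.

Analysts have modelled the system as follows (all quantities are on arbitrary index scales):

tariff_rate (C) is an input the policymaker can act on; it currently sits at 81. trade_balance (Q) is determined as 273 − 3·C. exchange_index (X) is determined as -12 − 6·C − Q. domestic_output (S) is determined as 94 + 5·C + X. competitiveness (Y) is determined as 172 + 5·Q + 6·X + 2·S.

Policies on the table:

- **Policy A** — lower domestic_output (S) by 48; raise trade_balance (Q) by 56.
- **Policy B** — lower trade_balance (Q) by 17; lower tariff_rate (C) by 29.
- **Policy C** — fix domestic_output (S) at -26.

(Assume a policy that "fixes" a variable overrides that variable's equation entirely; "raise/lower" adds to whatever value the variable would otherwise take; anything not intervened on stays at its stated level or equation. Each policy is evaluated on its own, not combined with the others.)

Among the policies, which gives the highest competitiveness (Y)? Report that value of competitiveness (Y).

Policy A (S − 48, Q + 56):
  C = 81
  Q = 273 − 3·81 (+56 from intervention) = 86
  X = -12 − 6·81 − 86 = -584
  S = 94 + 5·81 + (-584) (−48 from intervention) = -133
  Y = 172 + 5·86 + 6·(-584) + 2·(-133) = -3168
Policy B (Q − 17, C − 29):
  C = 81 − 29 = 52
  Q = 273 − 3·52 (−17 from intervention) = 100
  X = -12 − 6·52 − 100 = -424
  S = 94 + 5·52 + (-424) = -70
  Y = 172 + 5·100 + 6·(-424) + 2·(-70) = -2012
Policy C (S := -26):
  C = 81
  Q = 273 − 3·81 = 30
  X = -12 − 6·81 − 30 = -528
  S = -26
  Y = 172 + 5·30 + 6·(-528) + 2·(-26) = -2898
Comparing — Policy A: Y=-3168, Policy B: Y=-2012, Policy C: Y=-2898. Highest is -2012 (Policy B).

-2012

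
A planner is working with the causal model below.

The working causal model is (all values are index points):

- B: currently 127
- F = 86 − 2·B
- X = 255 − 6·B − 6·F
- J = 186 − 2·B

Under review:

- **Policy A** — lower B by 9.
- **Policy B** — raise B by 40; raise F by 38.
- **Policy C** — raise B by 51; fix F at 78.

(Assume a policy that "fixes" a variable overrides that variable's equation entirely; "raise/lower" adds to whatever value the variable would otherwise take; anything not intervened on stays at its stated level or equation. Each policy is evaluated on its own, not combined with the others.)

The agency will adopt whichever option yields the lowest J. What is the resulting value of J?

Policy A (B − 9):
  B = 127 − 9 = 118
  J = 186 − 2·118 = -50
Policy B (B + 40, F + 38):
  B = 127 + 40 = 167
  J = 186 − 2·167 = -148
Policy C (B + 51, F := 78):
  B = 127 + 51 = 178
  J = 186 − 2·178 = -170
Comparing — Policy A: J=-50, Policy B: J=-148, Policy C: J=-170. Lowest is -170 (Policy C).

-170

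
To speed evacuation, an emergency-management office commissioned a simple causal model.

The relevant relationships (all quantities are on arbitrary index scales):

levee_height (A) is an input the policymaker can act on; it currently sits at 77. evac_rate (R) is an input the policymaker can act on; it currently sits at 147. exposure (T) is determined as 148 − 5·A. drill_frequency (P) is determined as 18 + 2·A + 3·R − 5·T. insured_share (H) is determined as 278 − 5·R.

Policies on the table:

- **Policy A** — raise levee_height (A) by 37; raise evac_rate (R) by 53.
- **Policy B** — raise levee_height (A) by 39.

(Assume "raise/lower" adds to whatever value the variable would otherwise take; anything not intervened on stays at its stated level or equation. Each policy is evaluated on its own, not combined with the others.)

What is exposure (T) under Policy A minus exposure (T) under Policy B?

Policy A (A + 37, R + 53):
  A = 77 + 37 = 114
  T = 148 − 5·114 = -422
Policy B (A + 39):
  A = 77 + 39 = 116
  T = 148 − 5·116 = -432
T: -422 − (-432) = 10

10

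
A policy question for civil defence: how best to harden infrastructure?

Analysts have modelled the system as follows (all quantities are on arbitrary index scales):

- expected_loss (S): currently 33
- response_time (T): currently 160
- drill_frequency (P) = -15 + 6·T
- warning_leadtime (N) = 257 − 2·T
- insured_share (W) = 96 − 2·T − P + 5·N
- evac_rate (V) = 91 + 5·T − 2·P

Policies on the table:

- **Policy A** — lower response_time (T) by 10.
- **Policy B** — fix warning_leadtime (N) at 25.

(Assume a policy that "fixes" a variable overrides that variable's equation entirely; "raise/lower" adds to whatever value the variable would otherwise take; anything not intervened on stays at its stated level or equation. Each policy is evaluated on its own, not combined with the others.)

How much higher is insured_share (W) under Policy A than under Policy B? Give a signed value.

-260

Policy A (T − 10):
  T = 160 − 10 = 150
  P = -15 + 6·150 = 885
  N = 257 − 2·150 = -43
  W = 96 − 2·150 − 885 + 5·(-43) = -1304
Policy B (N := 25):
  T = 160
  P = -15 + 6·160 = 945
  N = 25
  W = 96 − 2·160 − 945 + 5·25 = -1044
W: -1304 − (-1044) = -260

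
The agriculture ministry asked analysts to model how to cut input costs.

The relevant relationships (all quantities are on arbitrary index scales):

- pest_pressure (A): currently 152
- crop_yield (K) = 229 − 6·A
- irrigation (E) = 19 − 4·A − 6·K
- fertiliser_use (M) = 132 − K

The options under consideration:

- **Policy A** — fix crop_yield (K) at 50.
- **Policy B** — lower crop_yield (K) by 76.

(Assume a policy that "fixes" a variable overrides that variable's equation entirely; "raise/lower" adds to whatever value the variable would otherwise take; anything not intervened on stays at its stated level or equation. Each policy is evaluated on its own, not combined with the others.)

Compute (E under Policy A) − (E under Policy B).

Policy A (K := 50):
  A = 152
  K = 50
  E = 19 − 4·152 − 6·50 = -889
Policy B (K − 76):
  A = 152
  K = 229 − 6·152 (−76 from intervention) = -759
  E = 19 − 4·152 − 6·(-759) = 3965
E: -889 − 3965 = -4854

-4854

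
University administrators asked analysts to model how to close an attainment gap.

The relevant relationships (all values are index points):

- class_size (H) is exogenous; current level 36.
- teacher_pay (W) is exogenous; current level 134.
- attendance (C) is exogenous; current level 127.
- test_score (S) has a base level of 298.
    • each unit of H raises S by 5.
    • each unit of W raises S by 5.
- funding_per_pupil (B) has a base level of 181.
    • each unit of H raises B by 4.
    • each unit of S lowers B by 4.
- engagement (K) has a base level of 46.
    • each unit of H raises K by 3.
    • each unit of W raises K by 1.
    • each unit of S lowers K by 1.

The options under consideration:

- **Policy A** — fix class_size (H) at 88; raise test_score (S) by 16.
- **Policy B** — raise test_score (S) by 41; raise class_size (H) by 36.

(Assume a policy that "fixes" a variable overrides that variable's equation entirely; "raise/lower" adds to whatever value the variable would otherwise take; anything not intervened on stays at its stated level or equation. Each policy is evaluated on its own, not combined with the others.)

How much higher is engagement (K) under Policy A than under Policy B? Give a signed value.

-7

Policy A (H := 88, S + 16):
  H = 88
  W = 134
  S = 298 + 5·88 + 5·134 (+16 from intervention) = 1424
  K = 46 + 3·88 + 134 − 1424 = -980
Policy B (S + 41, H + 36):
  H = 36 + 36 = 72
  W = 134
  S = 298 + 5·72 + 5·134 (+41 from intervention) = 1369
  K = 46 + 3·72 + 134 − 1369 = -973
K: -980 − (-973) = -7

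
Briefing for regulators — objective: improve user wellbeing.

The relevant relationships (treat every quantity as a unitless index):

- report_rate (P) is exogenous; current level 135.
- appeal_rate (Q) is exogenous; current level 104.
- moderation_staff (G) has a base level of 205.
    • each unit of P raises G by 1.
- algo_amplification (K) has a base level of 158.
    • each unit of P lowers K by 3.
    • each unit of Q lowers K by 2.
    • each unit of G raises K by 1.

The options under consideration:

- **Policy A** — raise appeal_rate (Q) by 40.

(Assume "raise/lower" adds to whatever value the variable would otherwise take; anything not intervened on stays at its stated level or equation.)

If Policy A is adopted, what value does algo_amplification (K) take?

-195

Policy A (Q + 40):
  P = 135
  Q = 104 + 40 = 144
  G = 205 + 135 = 340
  K = 158 − 3·135 − 2·144 + 340 = -195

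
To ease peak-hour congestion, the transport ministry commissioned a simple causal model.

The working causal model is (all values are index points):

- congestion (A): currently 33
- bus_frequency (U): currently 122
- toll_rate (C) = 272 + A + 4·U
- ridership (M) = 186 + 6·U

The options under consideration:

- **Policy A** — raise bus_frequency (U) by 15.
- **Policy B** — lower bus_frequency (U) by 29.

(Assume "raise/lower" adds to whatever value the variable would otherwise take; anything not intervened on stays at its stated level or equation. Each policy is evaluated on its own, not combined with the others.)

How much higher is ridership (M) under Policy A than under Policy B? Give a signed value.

Policy A (U + 15):
  U = 122 + 15 = 137
  M = 186 + 6·137 = 1008
Policy B (U − 29):
  U = 122 − 29 = 93
  M = 186 + 6·93 = 744
M: 1008 − 744 = 264

264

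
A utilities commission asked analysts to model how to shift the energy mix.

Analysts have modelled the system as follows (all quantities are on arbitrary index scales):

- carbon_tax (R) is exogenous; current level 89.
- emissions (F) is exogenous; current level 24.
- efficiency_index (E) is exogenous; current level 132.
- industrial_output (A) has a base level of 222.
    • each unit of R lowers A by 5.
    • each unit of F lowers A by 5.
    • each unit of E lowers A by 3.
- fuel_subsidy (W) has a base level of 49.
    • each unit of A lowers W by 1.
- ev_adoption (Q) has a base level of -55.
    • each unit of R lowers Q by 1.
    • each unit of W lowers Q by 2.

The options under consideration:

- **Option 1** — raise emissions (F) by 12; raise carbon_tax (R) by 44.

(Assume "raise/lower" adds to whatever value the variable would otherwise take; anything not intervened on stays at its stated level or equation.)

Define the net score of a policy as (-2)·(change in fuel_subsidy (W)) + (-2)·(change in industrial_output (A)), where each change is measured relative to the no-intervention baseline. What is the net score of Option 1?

Baseline:
  R = 89
  F = 24
  E = 132
  A = 222 − 5·89 − 5·24 − 3·132 = -739
  W = 49 − (-739) = 788
Option 1 (F + 12, R + 44):
  R = 89 + 44 = 133
  F = 24 + 12 = 36
  E = 132
  A = 222 − 5·133 − 5·36 − 3·132 = -1019
  W = 49 − (-1019) = 1068
ΔW = 1068 − 788 = 280; ΔA = -1019 − (-739) = -280
Score = (-2)·280 + (-2)·(-280) = 0

0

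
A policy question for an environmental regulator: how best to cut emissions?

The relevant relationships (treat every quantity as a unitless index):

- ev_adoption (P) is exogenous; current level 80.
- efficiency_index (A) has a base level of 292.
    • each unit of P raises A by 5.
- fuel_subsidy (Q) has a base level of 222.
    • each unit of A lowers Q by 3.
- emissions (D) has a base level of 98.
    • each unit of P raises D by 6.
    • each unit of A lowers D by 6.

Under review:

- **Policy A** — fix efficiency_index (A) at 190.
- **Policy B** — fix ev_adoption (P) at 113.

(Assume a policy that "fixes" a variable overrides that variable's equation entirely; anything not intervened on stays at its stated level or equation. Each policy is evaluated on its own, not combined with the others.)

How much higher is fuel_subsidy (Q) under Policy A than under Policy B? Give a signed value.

2001

Policy A (A := 190):
  P = 80
  A = 190
  Q = 222 − 3·190 = -348
Policy B (P := 113):
  P = 113
  A = 292 + 5·113 = 857
  Q = 222 − 3·857 = -2349
Q: -348 − (-2349) = 2001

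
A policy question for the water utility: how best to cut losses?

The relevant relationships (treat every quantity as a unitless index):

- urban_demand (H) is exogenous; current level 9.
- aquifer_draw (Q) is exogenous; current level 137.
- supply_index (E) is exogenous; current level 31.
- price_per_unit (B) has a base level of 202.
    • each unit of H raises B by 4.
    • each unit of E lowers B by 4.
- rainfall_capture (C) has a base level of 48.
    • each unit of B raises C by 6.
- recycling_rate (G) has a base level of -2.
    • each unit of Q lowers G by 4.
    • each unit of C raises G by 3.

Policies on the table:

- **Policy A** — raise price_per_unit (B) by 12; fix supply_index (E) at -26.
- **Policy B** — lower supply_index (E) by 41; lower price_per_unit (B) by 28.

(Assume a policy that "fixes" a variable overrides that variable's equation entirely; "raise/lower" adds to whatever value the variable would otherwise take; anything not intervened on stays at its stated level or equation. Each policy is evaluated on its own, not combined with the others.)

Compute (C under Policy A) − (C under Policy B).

624

Policy A (B + 12, E := -26):
  H = 9
  E = -26
  B = 202 + 4·9 − 4·(-26) (+12 from intervention) = 354
  C = 48 + 6·354 = 2172
Policy B (E − 41, B − 28):
  H = 9
  E = 31 − 41 = -10
  B = 202 + 4·9 − 4·(-10) (−28 from intervention) = 250
  C = 48 + 6·250 = 1548
C: 2172 − 1548 = 624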